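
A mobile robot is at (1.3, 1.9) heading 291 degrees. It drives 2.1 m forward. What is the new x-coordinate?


x_new = x0 + d*cos(theta)
= 1.3 + 2.1*cos(291)
= 1.3 + 0.7526
= 2.0526


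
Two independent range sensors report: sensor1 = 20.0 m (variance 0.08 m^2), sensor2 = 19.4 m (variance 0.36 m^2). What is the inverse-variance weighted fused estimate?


w1 = (1/var1) / (1/var1 + 1/var2)
   = 12.5 / (12.5 + 2.7778) = 0.8182
w2 = 1 - w1 = 0.1818
fused = w1*s1 + w2*s2 = 16.3636 + 3.5273
= 19.8909 m


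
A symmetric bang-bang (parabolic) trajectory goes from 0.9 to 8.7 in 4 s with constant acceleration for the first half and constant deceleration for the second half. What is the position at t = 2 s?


Symmetric rest-to-rest: each phase covers (pf-p0)/2 in time T/2. 0.5*a*(T/2)^2 = (pf-p0)/2 => a = 4*(pf-p0)/T^2
a = 4*(8.7-0.9)/4^2 = 1.95
t = 2 is in the acceleration phase (t <= T/2).
p = p0 + 0.5*a*t^2 = 0.9 + 0.5*1.95*2^2
= 4.8


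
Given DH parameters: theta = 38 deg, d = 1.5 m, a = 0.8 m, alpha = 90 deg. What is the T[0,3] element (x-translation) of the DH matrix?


T[0,3] = a * cos(theta)
= 0.8 * cos(38 deg)
= 0.8 * 0.788
= 0.6304


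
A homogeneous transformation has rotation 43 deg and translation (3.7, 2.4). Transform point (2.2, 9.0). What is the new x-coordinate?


x' = cos(theta)*px - sin(theta)*py + tx
= 0.7314*2.2 - 0.682*9.0 + 3.7
= -0.829


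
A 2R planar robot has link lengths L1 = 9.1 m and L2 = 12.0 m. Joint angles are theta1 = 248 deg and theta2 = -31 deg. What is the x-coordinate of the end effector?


Convert angles to radians: theta1 = 4.3284, theta2 = -0.5411
x = L1*cos(theta1) + L2*cos(theta1+theta2)
x = -3.4089 + -9.5836
x = -12.9925


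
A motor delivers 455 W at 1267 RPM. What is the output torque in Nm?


omega = 1267 * 2*pi/60 = 132.6799 rad/s
tau = P / omega = 455 / 132.6799
= 3.4293 Nm


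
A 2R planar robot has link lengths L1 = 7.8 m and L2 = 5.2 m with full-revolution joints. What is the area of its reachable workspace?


r_max = L1 + L2 = 13.0 m
r_min = |L1 - L2| = 2.6 m
Area = pi*(r_max^2 - r_min^2)
= pi*(169.0 - 6.76)
= pi * 162.24
= 509.692 m^2


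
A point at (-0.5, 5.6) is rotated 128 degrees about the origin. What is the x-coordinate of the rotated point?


x' = x*cos(theta) - y*sin(theta)
cos(128 deg) = -0.6157, sin(128 deg) = 0.788
x' = -0.5 * -0.6157 - 5.6 * 0.788
= 0.3078 - 4.4129
= -4.105


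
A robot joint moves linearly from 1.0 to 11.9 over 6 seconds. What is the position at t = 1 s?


s = t/T = 1/6 = 0.1667
p(t) = p0 + (pf-p0)*s
= 1.0 + (11.9 - 1.0) * 0.1667
= 2.8167


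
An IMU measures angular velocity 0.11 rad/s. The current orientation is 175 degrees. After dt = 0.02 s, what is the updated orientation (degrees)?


delta_theta = w * dt = 0.11 * 0.02 = 0.0022 rad
= 0.1261 deg
theta_new = 175 + 0.1261 = 175.1261 deg


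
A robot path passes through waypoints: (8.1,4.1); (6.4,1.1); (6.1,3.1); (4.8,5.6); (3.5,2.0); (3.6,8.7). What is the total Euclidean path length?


Segment lengths:
  seg1 = sqrt((-1.7)^2 + (-3.0)^2) = 3.4482
  seg2 = sqrt((-0.3)^2 + (2.0)^2) = 2.0224
  seg3 = sqrt((-1.3)^2 + (2.5)^2) = 2.8178
  seg4 = sqrt((-1.3)^2 + (-3.6)^2) = 3.8275
  seg5 = sqrt((0.1)^2 + (6.7)^2) = 6.7007
Total = 18.8166


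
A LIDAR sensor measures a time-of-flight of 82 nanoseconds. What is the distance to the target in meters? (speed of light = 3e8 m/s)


tof = 82 ns = 8.2e-08 s
dist = c * tof / 2
= 3e8 * 8.2e-08 / 2
= 12.3 m


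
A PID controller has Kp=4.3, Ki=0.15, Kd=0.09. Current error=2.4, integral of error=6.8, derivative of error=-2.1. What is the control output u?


u = Kp*e + Ki*int(e) + Kd*de/dt
= 4.3*2.4 + 0.15*6.8 + 0.09*(-2.1)
= 10.32 + 1.02 + -0.189
= 11.151


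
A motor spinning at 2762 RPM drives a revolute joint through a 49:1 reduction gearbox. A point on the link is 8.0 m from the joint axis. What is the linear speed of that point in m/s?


omega_motor = 2762 * 2*pi/60 = 289.236 rad/s
omega_joint = omega_motor / 49 = 5.9028 rad/s
v = omega_joint * r = 5.9028 * 8.0
= 47.2222 m/s


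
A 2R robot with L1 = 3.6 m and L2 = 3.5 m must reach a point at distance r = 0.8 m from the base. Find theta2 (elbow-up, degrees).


cos(theta2) = (r^2 - L1^2 - L2^2) / (2*L1*L2)
cos(theta2) = (0.64 - 12.96 - 12.25) / 25.2
cos(theta2) = -0.975
theta2 = 167.1614 degrees


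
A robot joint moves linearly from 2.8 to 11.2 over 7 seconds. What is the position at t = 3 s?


s = t/T = 3/7 = 0.4286
p(t) = p0 + (pf-p0)*s
= 2.8 + (11.2 - 2.8) * 0.4286
= 6.4


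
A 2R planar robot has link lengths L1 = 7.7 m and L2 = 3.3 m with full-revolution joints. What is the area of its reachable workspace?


r_max = L1 + L2 = 11.0 m
r_min = |L1 - L2| = 4.4 m
Area = pi*(r_max^2 - r_min^2)
= pi*(121.0 - 19.36)
= pi * 101.64
= 319.3115 m^2


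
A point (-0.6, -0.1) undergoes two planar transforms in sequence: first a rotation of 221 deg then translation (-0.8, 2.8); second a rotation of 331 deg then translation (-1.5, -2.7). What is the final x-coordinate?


After transform 1:
x1 = cos(221)*-0.6 - sin(221)*-0.1 + -0.8 = -0.4128
y1 = sin(221)*-0.6 + cos(221)*-0.1 + 2.8 = 3.2691
After transform 2:
x2 = cos(331)*-0.4128 - sin(331)*3.2691 + -1.5
= -0.2761


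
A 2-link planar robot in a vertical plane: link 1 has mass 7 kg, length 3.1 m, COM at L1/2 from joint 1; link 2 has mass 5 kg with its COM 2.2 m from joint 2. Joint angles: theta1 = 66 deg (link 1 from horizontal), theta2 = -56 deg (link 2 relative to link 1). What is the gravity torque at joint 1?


Horizontal distance from joint 1 to link-1 COM:
  x_c1 = (L1/2)*cos(t1) = 1.55 * 0.4067 = 0.6304 m
Horizontal distance from joint 1 to link-2 COM:
  x_c2 = L1*cos(t1) + Lc2*cos(t1+t2)
       = 3.1*0.4067 + 2.2*0.9848 = 3.4275 m
tau1 = m1*g*x_c1 + m2*g*x_c2
     = 7*9.81*0.6304 + 5*9.81*3.4275
     = 43.2924 + 168.1169
     = 211.4094 Nm


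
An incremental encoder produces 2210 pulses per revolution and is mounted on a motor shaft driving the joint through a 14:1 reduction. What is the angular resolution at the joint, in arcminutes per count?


counts per rev = 2210
effective counts at joint = 2210 * 14 = 30940
resolution = 360*60 / 30940
= 0.6981 arcmin/count


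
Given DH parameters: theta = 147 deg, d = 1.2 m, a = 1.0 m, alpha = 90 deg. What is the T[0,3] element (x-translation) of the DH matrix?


T[0,3] = a * cos(theta)
= 1.0 * cos(147 deg)
= 1.0 * -0.8387
= -0.8387


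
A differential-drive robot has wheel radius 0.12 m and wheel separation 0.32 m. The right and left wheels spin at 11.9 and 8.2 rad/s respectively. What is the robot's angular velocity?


vR = r*wR = 0.12*11.9 = 1.428 m/s
vL = r*wL = 0.12*8.2 = 0.984 m/s
v = (vR+vL)/2 = 1.206 m/s
omega = (vR-vL)/L = 1.3875 rad/s
angular velocity = 1.3875 rad/s


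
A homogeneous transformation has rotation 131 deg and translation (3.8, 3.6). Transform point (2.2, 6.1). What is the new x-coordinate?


x' = cos(theta)*px - sin(theta)*py + tx
= -0.6561*2.2 - 0.7547*6.1 + 3.8
= -2.2471


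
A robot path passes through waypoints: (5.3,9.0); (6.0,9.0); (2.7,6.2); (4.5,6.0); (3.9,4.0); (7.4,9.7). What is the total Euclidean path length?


Segment lengths:
  seg1 = sqrt((0.7)^2 + (0.0)^2) = 0.7
  seg2 = sqrt((-3.3)^2 + (-2.8)^2) = 4.3278
  seg3 = sqrt((1.8)^2 + (-0.2)^2) = 1.8111
  seg4 = sqrt((-0.6)^2 + (-2.0)^2) = 2.0881
  seg5 = sqrt((3.5)^2 + (5.7)^2) = 6.6888
Total = 15.6158


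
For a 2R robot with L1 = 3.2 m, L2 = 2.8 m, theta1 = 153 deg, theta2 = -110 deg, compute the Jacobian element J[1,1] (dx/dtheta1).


J[1,1] = -L1*sin(t1) - L2*sin(t1+t2)
= -3.2*sin(153) - 2.8*sin(43)
= -3.3624


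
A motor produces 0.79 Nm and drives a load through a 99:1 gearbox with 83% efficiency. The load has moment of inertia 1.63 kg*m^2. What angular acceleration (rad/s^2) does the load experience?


tau_out = tau_motor * N * eta
= 0.79 * 99 * 0.83 = 64.9143 Nm
alpha = tau_out / I = 64.9143 / 1.63
= 39.8247 rad/s^2


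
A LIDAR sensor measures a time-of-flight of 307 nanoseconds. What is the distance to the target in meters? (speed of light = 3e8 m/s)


tof = 307 ns = 3.07e-07 s
dist = c * tof / 2
= 3e8 * 3.07e-07 / 2
= 46.05 m


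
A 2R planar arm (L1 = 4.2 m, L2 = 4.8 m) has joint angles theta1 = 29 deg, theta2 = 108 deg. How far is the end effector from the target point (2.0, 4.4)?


End effector via forward kinematics:
x = L1*cos(t1) + L2*cos(t1+t2) = 0.1629
y = L1*sin(t1) + L2*sin(t1+t2) = 5.3098
Distance to target:
d = sqrt((2.0 - 0.1629)^2 + (4.4 - 5.3098)^2)
= sqrt(3.3749 + 0.8277)
= 2.05 m


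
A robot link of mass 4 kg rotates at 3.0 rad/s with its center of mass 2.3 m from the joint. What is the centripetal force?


F = m * omega^2 * r
= 4 * 3.0^2 * 2.3
= 4 * 9.0 * 2.3
= 82.8 N


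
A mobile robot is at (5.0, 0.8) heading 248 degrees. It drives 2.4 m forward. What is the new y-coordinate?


y_new = y0 + d*sin(theta)
= 0.8 + 2.4*sin(248)
= 0.8 + -2.2252
= -1.4252


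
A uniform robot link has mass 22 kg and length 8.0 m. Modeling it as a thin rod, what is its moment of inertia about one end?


I = (1/3) * m * L^2
= (1/3) * 22 * 8.0^2
= 0.333333 * 22 * 64.0
= 469.3333 kg*m^2


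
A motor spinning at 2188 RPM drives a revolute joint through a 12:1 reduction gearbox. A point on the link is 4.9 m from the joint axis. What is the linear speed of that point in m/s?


omega_motor = 2188 * 2*pi/60 = 229.1268 rad/s
omega_joint = omega_motor / 12 = 19.0939 rad/s
v = omega_joint * r = 19.0939 * 4.9
= 93.5601 m/s


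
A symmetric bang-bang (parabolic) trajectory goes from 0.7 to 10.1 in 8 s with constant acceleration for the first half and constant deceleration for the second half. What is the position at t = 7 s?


Symmetric rest-to-rest: each phase covers (pf-p0)/2 in time T/2. 0.5*a*(T/2)^2 = (pf-p0)/2 => a = 4*(pf-p0)/T^2
a = 4*(10.1-0.7)/8^2 = 0.5875
t = 7 is in the deceleration phase (t > T/2).
p = pf - 0.5*a*(T-t)^2 = 10.1 - 0.5*0.5875*1^2
= 9.8063


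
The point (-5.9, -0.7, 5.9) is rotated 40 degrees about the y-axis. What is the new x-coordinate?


Rotation about y-axis: x' = x*cos(theta) + z*sin(theta)
= -5.9 * 0.766 + 5.9 * 0.6428
= -0.7272


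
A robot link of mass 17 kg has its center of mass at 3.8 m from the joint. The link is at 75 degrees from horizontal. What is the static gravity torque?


tau = m*g*L*cos(angle)
= 17 * 9.81 * 3.8 * cos(75 deg)
= 17 * 9.81 * 3.8 * 0.2588
= 164.0204 Nm


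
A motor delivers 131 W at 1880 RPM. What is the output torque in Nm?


omega = 1880 * 2*pi/60 = 196.8731 rad/s
tau = P / omega = 131 / 196.8731
= 0.6654 Nm


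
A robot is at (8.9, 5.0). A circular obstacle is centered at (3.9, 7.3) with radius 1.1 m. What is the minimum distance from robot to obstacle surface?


center_dist = sqrt((8.9-3.9)^2 + (5.0-7.3)^2)
= sqrt(25.0 + 5.29)
= 5.5036
min_dist = center_dist - radius = 5.5036 - 1.1 = 4.4036 m


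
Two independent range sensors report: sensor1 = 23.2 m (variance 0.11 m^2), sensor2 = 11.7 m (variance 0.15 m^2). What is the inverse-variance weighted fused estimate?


w1 = (1/var1) / (1/var1 + 1/var2)
   = 9.0909 / (9.0909 + 6.6667) = 0.5769
w2 = 1 - w1 = 0.4231
fused = w1*s1 + w2*s2 = 13.3846 + 4.95
= 18.3346 m


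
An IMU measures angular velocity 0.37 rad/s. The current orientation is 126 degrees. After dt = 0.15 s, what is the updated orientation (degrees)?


delta_theta = w * dt = 0.37 * 0.15 = 0.0555 rad
= 3.1799 deg
theta_new = 126 + 3.1799 = 129.1799 deg


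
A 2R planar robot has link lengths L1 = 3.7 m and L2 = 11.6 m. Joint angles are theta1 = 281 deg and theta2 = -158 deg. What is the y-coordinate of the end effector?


Convert angles to radians: theta1 = 4.9044, theta2 = -2.7576
y = L1*sin(theta1) + L2*sin(theta1+theta2)
y = -3.632 + 9.7286
y = 6.0966


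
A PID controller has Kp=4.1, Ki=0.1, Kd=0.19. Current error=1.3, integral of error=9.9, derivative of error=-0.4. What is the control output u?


u = Kp*e + Ki*int(e) + Kd*de/dt
= 4.1*1.3 + 0.1*9.9 + 0.19*(-0.4)
= 5.33 + 0.99 + -0.076
= 6.244


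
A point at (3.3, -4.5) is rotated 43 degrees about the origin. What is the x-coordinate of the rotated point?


x' = x*cos(theta) - y*sin(theta)
cos(43 deg) = 0.7314, sin(43 deg) = 0.682
x' = 3.3 * 0.7314 - -4.5 * 0.682
= 2.4135 - -3.069
= 5.4825


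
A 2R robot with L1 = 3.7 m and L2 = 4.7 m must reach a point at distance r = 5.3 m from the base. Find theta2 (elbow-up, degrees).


cos(theta2) = (r^2 - L1^2 - L2^2) / (2*L1*L2)
cos(theta2) = (28.09 - 13.69 - 22.09) / 34.78
cos(theta2) = -0.221104
theta2 = 102.7739 degrees


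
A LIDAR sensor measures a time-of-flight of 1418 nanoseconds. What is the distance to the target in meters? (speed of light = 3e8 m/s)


tof = 1418 ns = 1.418e-06 s
dist = c * tof / 2
= 3e8 * 1.418e-06 / 2
= 212.7 m


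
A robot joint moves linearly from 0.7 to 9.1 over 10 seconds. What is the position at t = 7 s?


s = t/T = 7/10 = 0.7
p(t) = p0 + (pf-p0)*s
= 0.7 + (9.1 - 0.7) * 0.7
= 6.58


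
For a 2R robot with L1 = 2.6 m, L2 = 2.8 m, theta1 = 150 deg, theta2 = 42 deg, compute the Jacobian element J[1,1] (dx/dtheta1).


J[1,1] = -L1*sin(t1) - L2*sin(t1+t2)
= -2.6*sin(150) - 2.8*sin(192)
= -0.7178


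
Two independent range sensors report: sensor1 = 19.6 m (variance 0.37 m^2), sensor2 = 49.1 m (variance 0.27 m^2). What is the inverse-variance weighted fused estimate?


w1 = (1/var1) / (1/var1 + 1/var2)
   = 2.7027 / (2.7027 + 3.7037) = 0.4219
w2 = 1 - w1 = 0.5781
fused = w1*s1 + w2*s2 = 8.2688 + 28.3859
= 36.6547 m


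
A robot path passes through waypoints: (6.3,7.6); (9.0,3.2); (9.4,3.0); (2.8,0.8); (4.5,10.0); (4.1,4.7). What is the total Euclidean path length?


Segment lengths:
  seg1 = sqrt((2.7)^2 + (-4.4)^2) = 5.1624
  seg2 = sqrt((0.4)^2 + (-0.2)^2) = 0.4472
  seg3 = sqrt((-6.6)^2 + (-2.2)^2) = 6.957
  seg4 = sqrt((1.7)^2 + (9.2)^2) = 9.3557
  seg5 = sqrt((-0.4)^2 + (-5.3)^2) = 5.3151
Total = 27.2374


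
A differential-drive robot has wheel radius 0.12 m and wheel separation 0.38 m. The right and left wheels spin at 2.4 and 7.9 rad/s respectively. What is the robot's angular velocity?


vR = r*wR = 0.12*2.4 = 0.288 m/s
vL = r*wL = 0.12*7.9 = 0.948 m/s
v = (vR+vL)/2 = 0.618 m/s
omega = (vR-vL)/L = -1.7368 rad/s
angular velocity = -1.7368 rad/s


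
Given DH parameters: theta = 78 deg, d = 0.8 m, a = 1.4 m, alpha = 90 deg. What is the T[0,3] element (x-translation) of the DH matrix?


T[0,3] = a * cos(theta)
= 1.4 * cos(78 deg)
= 1.4 * 0.2079
= 0.2911


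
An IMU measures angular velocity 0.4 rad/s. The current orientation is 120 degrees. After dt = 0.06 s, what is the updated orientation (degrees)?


delta_theta = w * dt = 0.4 * 0.06 = 0.024 rad
= 1.3751 deg
theta_new = 120 + 1.3751 = 121.3751 deg


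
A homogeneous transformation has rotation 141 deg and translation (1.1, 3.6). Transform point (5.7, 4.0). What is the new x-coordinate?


x' = cos(theta)*px - sin(theta)*py + tx
= -0.7771*5.7 - 0.6293*4.0 + 1.1
= -5.847


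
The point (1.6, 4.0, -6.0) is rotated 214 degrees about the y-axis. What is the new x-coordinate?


Rotation about y-axis: x' = x*cos(theta) + z*sin(theta)
= 1.6 * -0.829 + -6.0 * -0.5592
= 2.0287


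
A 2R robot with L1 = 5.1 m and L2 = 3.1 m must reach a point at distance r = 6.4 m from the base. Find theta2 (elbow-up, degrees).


cos(theta2) = (r^2 - L1^2 - L2^2) / (2*L1*L2)
cos(theta2) = (40.96 - 26.01 - 9.61) / 31.62
cos(theta2) = 0.16888
theta2 = 80.2773 degrees


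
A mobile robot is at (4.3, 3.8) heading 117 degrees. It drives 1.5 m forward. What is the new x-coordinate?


x_new = x0 + d*cos(theta)
= 4.3 + 1.5*cos(117)
= 4.3 + -0.681
= 3.619


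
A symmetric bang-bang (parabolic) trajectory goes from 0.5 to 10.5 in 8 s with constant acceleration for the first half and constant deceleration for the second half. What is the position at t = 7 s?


Symmetric rest-to-rest: each phase covers (pf-p0)/2 in time T/2. 0.5*a*(T/2)^2 = (pf-p0)/2 => a = 4*(pf-p0)/T^2
a = 4*(10.5-0.5)/8^2 = 0.625
t = 7 is in the deceleration phase (t > T/2).
p = pf - 0.5*a*(T-t)^2 = 10.5 - 0.5*0.625*1^2
= 10.1875


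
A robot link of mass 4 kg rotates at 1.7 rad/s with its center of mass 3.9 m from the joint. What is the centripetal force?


F = m * omega^2 * r
= 4 * 1.7^2 * 3.9
= 4 * 2.89 * 3.9
= 45.084 N


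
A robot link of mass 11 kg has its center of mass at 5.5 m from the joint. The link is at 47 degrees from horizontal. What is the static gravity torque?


tau = m*g*L*cos(angle)
= 11 * 9.81 * 5.5 * cos(47 deg)
= 11 * 9.81 * 5.5 * 0.682
= 404.7694 Nm


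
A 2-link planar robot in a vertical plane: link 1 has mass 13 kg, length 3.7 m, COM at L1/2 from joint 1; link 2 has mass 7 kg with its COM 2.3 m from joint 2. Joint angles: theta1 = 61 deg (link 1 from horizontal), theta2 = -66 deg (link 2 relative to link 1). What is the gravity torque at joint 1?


Horizontal distance from joint 1 to link-1 COM:
  x_c1 = (L1/2)*cos(t1) = 1.85 * 0.4848 = 0.8969 m
Horizontal distance from joint 1 to link-2 COM:
  x_c2 = L1*cos(t1) + Lc2*cos(t1+t2)
       = 3.7*0.4848 + 2.3*0.9962 = 4.085 m
tau1 = m1*g*x_c1 + m2*g*x_c2
     = 13*9.81*0.8969 + 7*9.81*4.085
     = 114.3814 + 280.5199
     = 394.9013 Nm


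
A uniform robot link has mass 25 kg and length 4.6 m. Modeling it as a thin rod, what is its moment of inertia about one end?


I = (1/3) * m * L^2
= (1/3) * 25 * 4.6^2
= 0.333333 * 25 * 21.16
= 176.3333 kg*m^2


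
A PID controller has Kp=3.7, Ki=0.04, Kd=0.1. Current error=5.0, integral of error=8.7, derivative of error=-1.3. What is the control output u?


u = Kp*e + Ki*int(e) + Kd*de/dt
= 3.7*5.0 + 0.04*8.7 + 0.1*(-1.3)
= 18.5 + 0.348 + -0.13
= 18.718


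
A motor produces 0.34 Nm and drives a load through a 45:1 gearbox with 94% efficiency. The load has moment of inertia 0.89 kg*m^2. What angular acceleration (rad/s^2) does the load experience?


tau_out = tau_motor * N * eta
= 0.34 * 45 * 0.94 = 14.382 Nm
alpha = tau_out / I = 14.382 / 0.89
= 16.1596 rad/s^2


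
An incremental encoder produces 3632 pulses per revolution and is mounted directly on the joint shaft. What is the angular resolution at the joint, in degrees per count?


counts per rev = 3632
resolution = 360 / 3632
= 0.0991 deg/count


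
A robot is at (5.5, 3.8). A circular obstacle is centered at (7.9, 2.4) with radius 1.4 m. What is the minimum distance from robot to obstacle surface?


center_dist = sqrt((5.5-7.9)^2 + (3.8-2.4)^2)
= sqrt(5.76 + 1.96)
= 2.7785
min_dist = center_dist - radius = 2.7785 - 1.4 = 1.3785 m


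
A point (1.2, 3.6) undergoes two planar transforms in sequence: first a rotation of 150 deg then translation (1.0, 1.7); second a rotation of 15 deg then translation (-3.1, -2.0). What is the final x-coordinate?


After transform 1:
x1 = cos(150)*1.2 - sin(150)*3.6 + 1.0 = -1.8392
y1 = sin(150)*1.2 + cos(150)*3.6 + 1.7 = -0.8177
After transform 2:
x2 = cos(15)*-1.8392 - sin(15)*-0.8177 + -3.1
= -4.6649


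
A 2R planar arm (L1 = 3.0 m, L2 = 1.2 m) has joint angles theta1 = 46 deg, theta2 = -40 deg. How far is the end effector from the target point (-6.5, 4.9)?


End effector via forward kinematics:
x = L1*cos(t1) + L2*cos(t1+t2) = 3.2774
y = L1*sin(t1) + L2*sin(t1+t2) = 2.2835
Distance to target:
d = sqrt((-6.5 - 3.2774)^2 + (4.9 - 2.2835)^2)
= sqrt(95.5976 + 6.8463)
= 10.1215 m


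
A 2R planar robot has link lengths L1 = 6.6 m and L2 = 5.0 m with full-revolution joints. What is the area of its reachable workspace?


r_max = L1 + L2 = 11.6 m
r_min = |L1 - L2| = 1.6 m
Area = pi*(r_max^2 - r_min^2)
= pi*(134.56 - 2.56)
= pi * 132.0
= 414.6902 m^2


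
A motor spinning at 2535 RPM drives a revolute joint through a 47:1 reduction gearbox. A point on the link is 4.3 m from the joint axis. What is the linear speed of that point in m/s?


omega_motor = 2535 * 2*pi/60 = 265.4646 rad/s
omega_joint = omega_motor / 47 = 5.6482 rad/s
v = omega_joint * r = 5.6482 * 4.3
= 24.2872 m/s


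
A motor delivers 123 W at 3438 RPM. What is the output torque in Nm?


omega = 3438 * 2*pi/60 = 360.0265 rad/s
tau = P / omega = 123 / 360.0265
= 0.3416 Nm


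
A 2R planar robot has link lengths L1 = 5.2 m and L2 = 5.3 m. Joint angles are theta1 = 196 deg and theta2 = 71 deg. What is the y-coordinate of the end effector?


Convert angles to radians: theta1 = 3.4208, theta2 = 1.2392
y = L1*sin(theta1) + L2*sin(theta1+theta2)
y = -1.4333 + -5.2927
y = -6.7261


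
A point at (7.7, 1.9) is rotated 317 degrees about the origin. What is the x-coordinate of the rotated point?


x' = x*cos(theta) - y*sin(theta)
cos(317 deg) = 0.7314, sin(317 deg) = -0.682
x' = 7.7 * 0.7314 - 1.9 * -0.682
= 5.6314 - -1.2958
= 6.9272


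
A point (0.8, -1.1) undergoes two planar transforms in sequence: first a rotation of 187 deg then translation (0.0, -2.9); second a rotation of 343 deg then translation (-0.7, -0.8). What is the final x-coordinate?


After transform 1:
x1 = cos(187)*0.8 - sin(187)*-1.1 + 0.0 = -0.9281
y1 = sin(187)*0.8 + cos(187)*-1.1 + -2.9 = -1.9057
After transform 2:
x2 = cos(343)*-0.9281 - sin(343)*-1.9057 + -0.7
= -2.1447


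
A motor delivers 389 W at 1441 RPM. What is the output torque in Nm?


omega = 1441 * 2*pi/60 = 150.9012 rad/s
tau = P / omega = 389 / 150.9012
= 2.5778 Nm


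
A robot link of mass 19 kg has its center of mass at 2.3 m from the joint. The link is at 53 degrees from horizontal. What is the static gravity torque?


tau = m*g*L*cos(angle)
= 19 * 9.81 * 2.3 * cos(53 deg)
= 19 * 9.81 * 2.3 * 0.6018
= 257.9963 Nm


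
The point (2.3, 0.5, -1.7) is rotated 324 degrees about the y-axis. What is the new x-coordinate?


Rotation about y-axis: x' = x*cos(theta) + z*sin(theta)
= 2.3 * 0.809 + -1.7 * -0.5878
= 2.86


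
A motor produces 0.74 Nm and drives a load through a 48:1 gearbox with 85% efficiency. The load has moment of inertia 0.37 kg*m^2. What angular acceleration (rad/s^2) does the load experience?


tau_out = tau_motor * N * eta
= 0.74 * 48 * 0.85 = 30.192 Nm
alpha = tau_out / I = 30.192 / 0.37
= 81.6 rad/s^2


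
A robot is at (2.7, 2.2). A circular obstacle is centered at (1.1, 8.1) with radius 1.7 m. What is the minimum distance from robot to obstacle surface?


center_dist = sqrt((2.7-1.1)^2 + (2.2-8.1)^2)
= sqrt(2.56 + 34.81)
= 6.1131
min_dist = center_dist - radius = 6.1131 - 1.7 = 4.4131 m


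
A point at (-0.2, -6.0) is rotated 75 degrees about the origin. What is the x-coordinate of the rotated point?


x' = x*cos(theta) - y*sin(theta)
cos(75 deg) = 0.2588, sin(75 deg) = 0.9659
x' = -0.2 * 0.2588 - -6.0 * 0.9659
= -0.0518 - -5.7956
= 5.7438


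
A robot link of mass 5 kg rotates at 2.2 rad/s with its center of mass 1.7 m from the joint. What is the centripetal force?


F = m * omega^2 * r
= 5 * 2.2^2 * 1.7
= 5 * 4.84 * 1.7
= 41.14 N


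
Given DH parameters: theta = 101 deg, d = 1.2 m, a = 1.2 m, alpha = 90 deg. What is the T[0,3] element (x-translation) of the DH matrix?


T[0,3] = a * cos(theta)
= 1.2 * cos(101 deg)
= 1.2 * -0.1908
= -0.229


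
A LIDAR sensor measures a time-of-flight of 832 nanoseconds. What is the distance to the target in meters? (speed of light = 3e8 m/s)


tof = 832 ns = 8.32e-07 s
dist = c * tof / 2
= 3e8 * 8.32e-07 / 2
= 124.8 m


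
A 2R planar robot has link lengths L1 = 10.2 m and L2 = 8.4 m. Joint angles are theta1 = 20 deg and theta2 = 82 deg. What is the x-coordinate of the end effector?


Convert angles to radians: theta1 = 0.3491, theta2 = 1.4312
x = L1*cos(theta1) + L2*cos(theta1+theta2)
x = 9.5849 + -1.7465
x = 7.8384


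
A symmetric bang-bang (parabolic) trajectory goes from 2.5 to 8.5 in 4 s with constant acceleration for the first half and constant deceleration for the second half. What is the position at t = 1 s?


Symmetric rest-to-rest: each phase covers (pf-p0)/2 in time T/2. 0.5*a*(T/2)^2 = (pf-p0)/2 => a = 4*(pf-p0)/T^2
a = 4*(8.5-2.5)/4^2 = 1.5
t = 1 is in the acceleration phase (t <= T/2).
p = p0 + 0.5*a*t^2 = 2.5 + 0.5*1.5*1^2
= 3.25


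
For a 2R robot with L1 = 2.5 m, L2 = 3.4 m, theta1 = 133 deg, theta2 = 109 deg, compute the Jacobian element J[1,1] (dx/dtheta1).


J[1,1] = -L1*sin(t1) - L2*sin(t1+t2)
= -2.5*sin(133) - 3.4*sin(242)
= 1.1736


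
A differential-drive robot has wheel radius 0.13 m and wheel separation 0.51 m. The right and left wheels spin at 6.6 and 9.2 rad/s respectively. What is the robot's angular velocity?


vR = r*wR = 0.13*6.6 = 0.858 m/s
vL = r*wL = 0.13*9.2 = 1.196 m/s
v = (vR+vL)/2 = 1.027 m/s
omega = (vR-vL)/L = -0.6627 rad/s
angular velocity = -0.6627 rad/s


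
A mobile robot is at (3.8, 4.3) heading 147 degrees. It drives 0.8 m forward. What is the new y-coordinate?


y_new = y0 + d*sin(theta)
= 4.3 + 0.8*sin(147)
= 4.3 + 0.4357
= 4.7357


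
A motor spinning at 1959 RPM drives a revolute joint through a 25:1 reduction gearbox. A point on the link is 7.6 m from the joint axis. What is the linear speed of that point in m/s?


omega_motor = 1959 * 2*pi/60 = 205.146 rad/s
omega_joint = omega_motor / 25 = 8.2058 rad/s
v = omega_joint * r = 8.2058 * 7.6
= 62.3644 m/s


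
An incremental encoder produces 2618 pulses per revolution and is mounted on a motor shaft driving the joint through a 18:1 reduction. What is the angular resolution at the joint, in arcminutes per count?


counts per rev = 2618
effective counts at joint = 2618 * 18 = 47124
resolution = 360*60 / 47124
= 0.4584 arcmin/count


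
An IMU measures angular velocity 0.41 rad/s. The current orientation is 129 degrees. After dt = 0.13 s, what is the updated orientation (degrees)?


delta_theta = w * dt = 0.41 * 0.13 = 0.0533 rad
= 3.0539 deg
theta_new = 129 + 3.0539 = 132.0539 deg


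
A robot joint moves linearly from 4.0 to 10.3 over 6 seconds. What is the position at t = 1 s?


s = t/T = 1/6 = 0.1667
p(t) = p0 + (pf-p0)*s
= 4.0 + (10.3 - 4.0) * 0.1667
= 5.05


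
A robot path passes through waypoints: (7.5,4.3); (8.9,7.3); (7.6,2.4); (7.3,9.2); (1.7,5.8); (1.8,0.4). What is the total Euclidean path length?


Segment lengths:
  seg1 = sqrt((1.4)^2 + (3.0)^2) = 3.3106
  seg2 = sqrt((-1.3)^2 + (-4.9)^2) = 5.0695
  seg3 = sqrt((-0.3)^2 + (6.8)^2) = 6.8066
  seg4 = sqrt((-5.6)^2 + (-3.4)^2) = 6.5513
  seg5 = sqrt((0.1)^2 + (-5.4)^2) = 5.4009
Total = 27.139


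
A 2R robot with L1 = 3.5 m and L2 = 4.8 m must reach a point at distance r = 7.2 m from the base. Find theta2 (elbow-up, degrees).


cos(theta2) = (r^2 - L1^2 - L2^2) / (2*L1*L2)
cos(theta2) = (51.84 - 12.25 - 23.04) / 33.6
cos(theta2) = 0.49256
theta2 = 60.491 degrees


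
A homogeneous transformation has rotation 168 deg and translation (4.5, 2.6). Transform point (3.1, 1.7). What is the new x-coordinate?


x' = cos(theta)*px - sin(theta)*py + tx
= -0.9781*3.1 - 0.2079*1.7 + 4.5
= 1.1143


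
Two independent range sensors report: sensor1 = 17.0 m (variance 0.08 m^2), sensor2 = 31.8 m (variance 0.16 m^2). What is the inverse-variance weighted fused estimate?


w1 = (1/var1) / (1/var1 + 1/var2)
   = 12.5 / (12.5 + 6.25) = 0.6667
w2 = 1 - w1 = 0.3333
fused = w1*s1 + w2*s2 = 11.3333 + 10.6
= 21.9333 m


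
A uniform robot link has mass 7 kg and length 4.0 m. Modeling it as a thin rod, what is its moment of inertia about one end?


I = (1/3) * m * L^2
= (1/3) * 7 * 4.0^2
= 0.333333 * 7 * 16.0
= 37.3333 kg*m^2


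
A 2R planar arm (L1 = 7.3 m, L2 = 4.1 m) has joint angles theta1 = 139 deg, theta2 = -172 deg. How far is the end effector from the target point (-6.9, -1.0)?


End effector via forward kinematics:
x = L1*cos(t1) + L2*cos(t1+t2) = -2.0708
y = L1*sin(t1) + L2*sin(t1+t2) = 2.5562
Distance to target:
d = sqrt((-6.9 - -2.0708)^2 + (-1.0 - 2.5562)^2)
= sqrt(23.3209 + 12.6466)
= 5.9973 m


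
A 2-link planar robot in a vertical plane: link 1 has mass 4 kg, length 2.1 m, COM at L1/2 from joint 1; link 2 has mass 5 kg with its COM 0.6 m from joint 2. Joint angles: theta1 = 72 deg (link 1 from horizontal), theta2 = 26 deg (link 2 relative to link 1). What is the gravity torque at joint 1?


Horizontal distance from joint 1 to link-1 COM:
  x_c1 = (L1/2)*cos(t1) = 1.05 * 0.309 = 0.3245 m
Horizontal distance from joint 1 to link-2 COM:
  x_c2 = L1*cos(t1) + Lc2*cos(t1+t2)
       = 2.1*0.309 + 0.6*-0.1392 = 0.5654 m
tau1 = m1*g*x_c1 + m2*g*x_c2
     = 4*9.81*0.3245 + 5*9.81*0.5654
     = 12.7321 + 27.7344
     = 40.4665 Nm


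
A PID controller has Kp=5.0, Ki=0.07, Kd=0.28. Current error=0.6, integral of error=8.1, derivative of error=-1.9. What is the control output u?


u = Kp*e + Ki*int(e) + Kd*de/dt
= 5.0*0.6 + 0.07*8.1 + 0.28*(-1.9)
= 3.0 + 0.567 + -0.532
= 3.035


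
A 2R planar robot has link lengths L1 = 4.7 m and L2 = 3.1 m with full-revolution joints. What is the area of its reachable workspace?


r_max = L1 + L2 = 7.8 m
r_min = |L1 - L2| = 1.6 m
Area = pi*(r_max^2 - r_min^2)
= pi*(60.84 - 2.56)
= pi * 58.28
= 183.092 m^2


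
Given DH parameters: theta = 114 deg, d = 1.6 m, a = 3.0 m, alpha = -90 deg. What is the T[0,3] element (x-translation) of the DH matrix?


T[0,3] = a * cos(theta)
= 3.0 * cos(114 deg)
= 3.0 * -0.4067
= -1.2202


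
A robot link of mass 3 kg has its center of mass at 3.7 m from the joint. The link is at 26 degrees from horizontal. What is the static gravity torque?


tau = m*g*L*cos(angle)
= 3 * 9.81 * 3.7 * cos(26 deg)
= 3 * 9.81 * 3.7 * 0.8988
= 97.8706 Nm


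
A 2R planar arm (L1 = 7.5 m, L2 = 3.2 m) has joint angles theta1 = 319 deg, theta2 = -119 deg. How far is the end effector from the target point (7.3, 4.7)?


End effector via forward kinematics:
x = L1*cos(t1) + L2*cos(t1+t2) = 2.6533
y = L1*sin(t1) + L2*sin(t1+t2) = -6.0149
Distance to target:
d = sqrt((7.3 - 2.6533)^2 + (4.7 - -6.0149)^2)
= sqrt(21.5918 + 114.8092)
= 11.6791 m


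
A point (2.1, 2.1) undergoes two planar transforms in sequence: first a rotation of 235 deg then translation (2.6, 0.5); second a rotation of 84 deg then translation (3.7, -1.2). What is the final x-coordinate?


After transform 1:
x1 = cos(235)*2.1 - sin(235)*2.1 + 2.6 = 3.1157
y1 = sin(235)*2.1 + cos(235)*2.1 + 0.5 = -2.4247
After transform 2:
x2 = cos(84)*3.1157 - sin(84)*-2.4247 + 3.7
= 6.4371


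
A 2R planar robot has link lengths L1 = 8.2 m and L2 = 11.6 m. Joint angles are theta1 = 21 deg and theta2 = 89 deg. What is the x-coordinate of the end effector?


Convert angles to radians: theta1 = 0.3665, theta2 = 1.5533
x = L1*cos(theta1) + L2*cos(theta1+theta2)
x = 7.6554 + -3.9674
x = 3.6879


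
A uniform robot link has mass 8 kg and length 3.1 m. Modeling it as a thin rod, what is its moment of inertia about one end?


I = (1/3) * m * L^2
= (1/3) * 8 * 3.1^2
= 0.333333 * 8 * 9.61
= 25.6267 kg*m^2


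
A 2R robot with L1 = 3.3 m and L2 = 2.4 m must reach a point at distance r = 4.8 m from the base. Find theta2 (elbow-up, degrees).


cos(theta2) = (r^2 - L1^2 - L2^2) / (2*L1*L2)
cos(theta2) = (23.04 - 10.89 - 5.76) / 15.84
cos(theta2) = 0.403409
theta2 = 66.2085 degrees


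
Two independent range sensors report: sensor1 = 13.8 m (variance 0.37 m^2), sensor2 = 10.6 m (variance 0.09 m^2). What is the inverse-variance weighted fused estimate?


w1 = (1/var1) / (1/var1 + 1/var2)
   = 2.7027 / (2.7027 + 11.1111) = 0.1957
w2 = 1 - w1 = 0.8043
fused = w1*s1 + w2*s2 = 2.7 + 8.5261
= 11.2261 m


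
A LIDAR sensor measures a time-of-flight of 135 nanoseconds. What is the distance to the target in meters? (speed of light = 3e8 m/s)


tof = 135 ns = 1.35e-07 s
dist = c * tof / 2
= 3e8 * 1.35e-07 / 2
= 20.25 m


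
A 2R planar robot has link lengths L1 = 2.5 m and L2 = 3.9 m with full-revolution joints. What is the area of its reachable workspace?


r_max = L1 + L2 = 6.4 m
r_min = |L1 - L2| = 1.4 m
Area = pi*(r_max^2 - r_min^2)
= pi*(40.96 - 1.96)
= pi * 39.0
= 122.5221 m^2


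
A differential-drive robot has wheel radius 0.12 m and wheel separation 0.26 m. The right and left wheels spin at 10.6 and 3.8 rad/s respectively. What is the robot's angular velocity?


vR = r*wR = 0.12*10.6 = 1.272 m/s
vL = r*wL = 0.12*3.8 = 0.456 m/s
v = (vR+vL)/2 = 0.864 m/s
omega = (vR-vL)/L = 3.1385 rad/s
angular velocity = 3.1385 rad/s


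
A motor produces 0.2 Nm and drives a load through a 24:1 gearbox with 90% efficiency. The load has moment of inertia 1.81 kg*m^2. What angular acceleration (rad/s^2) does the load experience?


tau_out = tau_motor * N * eta
= 0.2 * 24 * 0.9 = 4.32 Nm
alpha = tau_out / I = 4.32 / 1.81
= 2.3867 rad/s^2


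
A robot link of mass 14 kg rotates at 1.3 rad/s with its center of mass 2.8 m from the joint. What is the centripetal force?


F = m * omega^2 * r
= 14 * 1.3^2 * 2.8
= 14 * 1.69 * 2.8
= 66.248 N


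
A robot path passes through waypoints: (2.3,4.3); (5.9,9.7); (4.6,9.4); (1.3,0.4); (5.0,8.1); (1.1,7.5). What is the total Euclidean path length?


Segment lengths:
  seg1 = sqrt((3.6)^2 + (5.4)^2) = 6.49
  seg2 = sqrt((-1.3)^2 + (-0.3)^2) = 1.3342
  seg3 = sqrt((-3.3)^2 + (-9.0)^2) = 9.5859
  seg4 = sqrt((3.7)^2 + (7.7)^2) = 8.5428
  seg5 = sqrt((-3.9)^2 + (-0.6)^2) = 3.9459
Total = 29.8988


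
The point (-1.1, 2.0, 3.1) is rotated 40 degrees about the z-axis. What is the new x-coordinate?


Rotation about z-axis: x' = x*cos(theta) - y*sin(theta)
= -1.1 * 0.766 - 2.0 * 0.6428
= -2.1282


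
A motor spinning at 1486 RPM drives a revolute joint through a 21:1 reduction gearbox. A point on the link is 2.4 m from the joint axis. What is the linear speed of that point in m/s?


omega_motor = 1486 * 2*pi/60 = 155.6136 rad/s
omega_joint = omega_motor / 21 = 7.4102 rad/s
v = omega_joint * r = 7.4102 * 2.4
= 17.7844 m/s


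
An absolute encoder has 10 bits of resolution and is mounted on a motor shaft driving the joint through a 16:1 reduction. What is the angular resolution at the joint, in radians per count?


counts = 2^10 = 1024
effective counts at joint = 1024 * 16 = 16384
resolution = 2*pi / 16384
= 3.8350e-04 rad/count


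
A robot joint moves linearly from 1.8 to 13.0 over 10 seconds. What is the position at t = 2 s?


s = t/T = 2/10 = 0.2
p(t) = p0 + (pf-p0)*s
= 1.8 + (13.0 - 1.8) * 0.2
= 4.04


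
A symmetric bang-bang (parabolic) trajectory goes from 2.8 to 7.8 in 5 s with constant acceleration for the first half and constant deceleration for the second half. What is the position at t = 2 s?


Symmetric rest-to-rest: each phase covers (pf-p0)/2 in time T/2. 0.5*a*(T/2)^2 = (pf-p0)/2 => a = 4*(pf-p0)/T^2
a = 4*(7.8-2.8)/5^2 = 0.8
t = 2 is in the acceleration phase (t <= T/2).
p = p0 + 0.5*a*t^2 = 2.8 + 0.5*0.8*2^2
= 4.4


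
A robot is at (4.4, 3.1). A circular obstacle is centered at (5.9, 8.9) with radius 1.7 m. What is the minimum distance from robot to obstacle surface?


center_dist = sqrt((4.4-5.9)^2 + (3.1-8.9)^2)
= sqrt(2.25 + 33.64)
= 5.9908
min_dist = center_dist - radius = 5.9908 - 1.7 = 4.2908 m


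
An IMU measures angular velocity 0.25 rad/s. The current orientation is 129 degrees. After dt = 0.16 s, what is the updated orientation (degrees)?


delta_theta = w * dt = 0.25 * 0.16 = 0.04 rad
= 2.2918 deg
theta_new = 129 + 2.2918 = 131.2918 deg


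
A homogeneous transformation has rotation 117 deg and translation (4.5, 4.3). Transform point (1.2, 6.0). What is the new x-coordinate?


x' = cos(theta)*px - sin(theta)*py + tx
= -0.454*1.2 - 0.891*6.0 + 4.5
= -1.3908


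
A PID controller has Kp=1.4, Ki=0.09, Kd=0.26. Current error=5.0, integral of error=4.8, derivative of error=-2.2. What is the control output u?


u = Kp*e + Ki*int(e) + Kd*de/dt
= 1.4*5.0 + 0.09*4.8 + 0.26*(-2.2)
= 7.0 + 0.432 + -0.572
= 6.86


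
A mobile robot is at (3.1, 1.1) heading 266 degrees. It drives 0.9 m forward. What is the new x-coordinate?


x_new = x0 + d*cos(theta)
= 3.1 + 0.9*cos(266)
= 3.1 + -0.0628
= 3.0372


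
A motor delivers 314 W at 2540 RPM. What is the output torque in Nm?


omega = 2540 * 2*pi/60 = 265.9882 rad/s
tau = P / omega = 314 / 265.9882
= 1.1805 Nm


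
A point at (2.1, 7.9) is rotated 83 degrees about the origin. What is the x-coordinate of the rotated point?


x' = x*cos(theta) - y*sin(theta)
cos(83 deg) = 0.1219, sin(83 deg) = 0.9925
x' = 2.1 * 0.1219 - 7.9 * 0.9925
= 0.2559 - 7.8411
= -7.5852


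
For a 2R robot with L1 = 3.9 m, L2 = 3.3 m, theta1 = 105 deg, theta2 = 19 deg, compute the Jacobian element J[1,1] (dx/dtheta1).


J[1,1] = -L1*sin(t1) - L2*sin(t1+t2)
= -3.9*sin(105) - 3.3*sin(124)
= -6.5029


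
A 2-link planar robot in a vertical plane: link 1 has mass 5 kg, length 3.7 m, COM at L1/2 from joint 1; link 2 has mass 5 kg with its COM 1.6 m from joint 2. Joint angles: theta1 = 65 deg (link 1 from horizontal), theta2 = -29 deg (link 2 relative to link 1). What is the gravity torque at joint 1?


Horizontal distance from joint 1 to link-1 COM:
  x_c1 = (L1/2)*cos(t1) = 1.85 * 0.4226 = 0.7818 m
Horizontal distance from joint 1 to link-2 COM:
  x_c2 = L1*cos(t1) + Lc2*cos(t1+t2)
       = 3.7*0.4226 + 1.6*0.809 = 2.8581 m
tau1 = m1*g*x_c1 + m2*g*x_c2
     = 5*9.81*0.7818 + 5*9.81*2.8581
     = 38.3494 + 140.1905
     = 178.54 Nm


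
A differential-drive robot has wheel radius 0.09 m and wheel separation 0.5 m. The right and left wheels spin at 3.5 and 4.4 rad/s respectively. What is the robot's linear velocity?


vR = r*wR = 0.09*3.5 = 0.315 m/s
vL = r*wL = 0.09*4.4 = 0.396 m/s
v = (vR+vL)/2 = 0.3555 m/s
omega = (vR-vL)/L = -0.162 rad/s
linear velocity = 0.3555 m/s


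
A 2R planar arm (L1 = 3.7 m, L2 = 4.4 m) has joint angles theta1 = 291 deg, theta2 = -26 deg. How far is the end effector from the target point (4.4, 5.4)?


End effector via forward kinematics:
x = L1*cos(t1) + L2*cos(t1+t2) = 0.9425
y = L1*sin(t1) + L2*sin(t1+t2) = -7.8375
Distance to target:
d = sqrt((4.4 - 0.9425)^2 + (5.4 - -7.8375)^2)
= sqrt(11.9545 + 175.2315)
= 13.6816 m


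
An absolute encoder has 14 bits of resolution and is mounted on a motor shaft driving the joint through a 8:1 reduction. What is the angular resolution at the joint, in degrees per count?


counts = 2^14 = 16384
effective counts at joint = 16384 * 8 = 131072
resolution = 360 / 131072
= 0.0027 deg/count


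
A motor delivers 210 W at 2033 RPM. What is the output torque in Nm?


omega = 2033 * 2*pi/60 = 212.8953 rad/s
tau = P / omega = 210 / 212.8953
= 0.9864 Nm


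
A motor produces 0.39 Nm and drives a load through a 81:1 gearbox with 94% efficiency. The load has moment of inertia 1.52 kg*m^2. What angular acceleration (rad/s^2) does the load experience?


tau_out = tau_motor * N * eta
= 0.39 * 81 * 0.94 = 29.6946 Nm
alpha = tau_out / I = 29.6946 / 1.52
= 19.5359 rad/s^2


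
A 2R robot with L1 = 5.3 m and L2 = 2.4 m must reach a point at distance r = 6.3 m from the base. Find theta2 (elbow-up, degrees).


cos(theta2) = (r^2 - L1^2 - L2^2) / (2*L1*L2)
cos(theta2) = (39.69 - 28.09 - 5.76) / 25.44
cos(theta2) = 0.22956
theta2 = 76.7288 degrees


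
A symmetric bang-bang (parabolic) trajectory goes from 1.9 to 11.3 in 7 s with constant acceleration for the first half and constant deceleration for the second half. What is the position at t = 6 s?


Symmetric rest-to-rest: each phase covers (pf-p0)/2 in time T/2. 0.5*a*(T/2)^2 = (pf-p0)/2 => a = 4*(pf-p0)/T^2
a = 4*(11.3-1.9)/7^2 = 0.7673
t = 6 is in the deceleration phase (t > T/2).
p = pf - 0.5*a*(T-t)^2 = 11.3 - 0.5*0.7673*1^2
= 10.9163


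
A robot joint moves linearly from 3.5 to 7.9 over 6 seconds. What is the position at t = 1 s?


s = t/T = 1/6 = 0.1667
p(t) = p0 + (pf-p0)*s
= 3.5 + (7.9 - 3.5) * 0.1667
= 4.2333


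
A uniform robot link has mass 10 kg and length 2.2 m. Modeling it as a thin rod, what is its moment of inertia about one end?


I = (1/3) * m * L^2
= (1/3) * 10 * 2.2^2
= 0.333333 * 10 * 4.84
= 16.1333 kg*m^2
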